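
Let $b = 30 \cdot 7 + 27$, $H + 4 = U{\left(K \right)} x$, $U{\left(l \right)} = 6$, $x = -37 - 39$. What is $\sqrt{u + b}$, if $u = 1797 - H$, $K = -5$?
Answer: $\sqrt{2494} \approx 49.94$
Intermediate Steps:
$x = -76$
$H = -460$ ($H = -4 + 6 \left(-76\right) = -4 - 456 = -460$)
$b = 237$ ($b = 210 + 27 = 237$)
$u = 2257$ ($u = 1797 - -460 = 1797 + 460 = 2257$)
$\sqrt{u + b} = \sqrt{2257 + 237} = \sqrt{2494}$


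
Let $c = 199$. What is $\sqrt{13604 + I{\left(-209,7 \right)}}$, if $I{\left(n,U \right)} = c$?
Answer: $\sqrt{13803} \approx 117.49$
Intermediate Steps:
$I{\left(n,U \right)} = 199$
$\sqrt{13604 + I{\left(-209,7 \right)}} = \sqrt{13604 + 199} = \sqrt{13803}$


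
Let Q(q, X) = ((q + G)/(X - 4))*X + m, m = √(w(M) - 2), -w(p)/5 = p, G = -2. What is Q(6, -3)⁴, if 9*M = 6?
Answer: -1230848/21609 - 22528*I*√3/1029 ≈ -56.96 - 37.92*I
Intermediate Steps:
M = ⅔ (M = (⅑)*6 = ⅔ ≈ 0.66667)
w(p) = -5*p
m = 4*I*√3/3 (m = √(-5*⅔ - 2) = √(-10/3 - 2) = √(-16/3) = 4*I*√3/3 ≈ 2.3094*I)
Q(q, X) = 4*I*√3/3 + X*(-2 + q)/(-4 + X) (Q(q, X) = ((q - 2)/(X - 4))*X + 4*I*√3/3 = ((-2 + q)/(-4 + X))*X + 4*I*√3/3 = X*(-2 + q)/(-4 + X) + 4*I*√3/3 = 4*I*√3/3 + X*(-2 + q)/(-4 + X))
Q(6, -3)⁴ = ((-6*(-3) - 16*I*√3 + 3*(-3)*6 + 4*I*(-3)*√3)/(3*(-4 - 3)))⁴ = ((⅓)*(18 - 16*I*√3 - 54 - 12*I*√3)/(-7))⁴ = ((⅓)*(-⅐)*(-36 - 28*I*√3))⁴ = (12/7 + 4*I*√3/3)⁴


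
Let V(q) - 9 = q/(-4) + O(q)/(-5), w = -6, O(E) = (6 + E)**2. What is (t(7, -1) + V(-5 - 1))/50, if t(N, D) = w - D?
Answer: 11/100 ≈ 0.11000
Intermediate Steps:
t(N, D) = -6 - D
V(q) = 9 - q/4 - (6 + q)**2/5 (V(q) = 9 + (q/(-4) + (6 + q)**2/(-5)) = 9 + (q*(-1/4) + (6 + q)**2*(-1/5)) = 9 + (-q/4 - (6 + q)**2/5) = 9 - q/4 - (6 + q)**2/5)
(t(7, -1) + V(-5 - 1))/50 = ((-6 - 1*(-1)) + (9/5 - 53*(-5 - 1)/20 - (-5 - 1)**2/5))/50 = ((-6 + 1) + (9/5 - 53/20*(-6) - 1/5*(-6)**2))*(1/50) = (-5 + (9/5 + 159/10 - 1/5*36))*(1/50) = (-5 + (9/5 + 159/10 - 36/5))*(1/50) = (-5 + 21/2)*(1/50) = (11/2)*(1/50) = 11/100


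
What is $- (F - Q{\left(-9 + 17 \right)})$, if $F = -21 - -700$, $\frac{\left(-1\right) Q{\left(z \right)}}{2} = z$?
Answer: $-695$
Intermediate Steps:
$Q{\left(z \right)} = - 2 z$
$F = 679$ ($F = -21 + 700 = 679$)
$- (F - Q{\left(-9 + 17 \right)}) = - (679 - - 2 \left(-9 + 17\right)) = - (679 - \left(-2\right) 8) = - (679 - -16) = - (679 + 16) = \left(-1\right) 695 = -695$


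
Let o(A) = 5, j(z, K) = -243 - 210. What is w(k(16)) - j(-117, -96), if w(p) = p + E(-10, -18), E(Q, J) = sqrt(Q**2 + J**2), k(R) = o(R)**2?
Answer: 478 + 2*sqrt(106) ≈ 498.59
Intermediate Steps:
j(z, K) = -453
k(R) = 25 (k(R) = 5**2 = 25)
E(Q, J) = sqrt(J**2 + Q**2)
w(p) = p + 2*sqrt(106) (w(p) = p + sqrt((-18)**2 + (-10)**2) = p + sqrt(324 + 100) = p + sqrt(424) = p + 2*sqrt(106))
w(k(16)) - j(-117, -96) = (25 + 2*sqrt(106)) - 1*(-453) = (25 + 2*sqrt(106)) + 453 = 478 + 2*sqrt(106)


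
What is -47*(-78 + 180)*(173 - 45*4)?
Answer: 33558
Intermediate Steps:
-47*(-78 + 180)*(173 - 45*4) = -4794*(173 - 180) = -4794*(-7) = -47*(-714) = 33558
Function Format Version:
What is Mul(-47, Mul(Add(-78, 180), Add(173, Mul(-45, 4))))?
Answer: 33558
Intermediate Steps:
Mul(-47, Mul(Add(-78, 180), Add(173, Mul(-45, 4)))) = Mul(-47, Mul(102, Add(173, -180))) = Mul(-47, Mul(102, -7)) = Mul(-47, -714) = 33558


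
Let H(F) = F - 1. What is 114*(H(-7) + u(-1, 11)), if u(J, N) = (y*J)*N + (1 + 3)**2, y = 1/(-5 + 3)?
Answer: 1539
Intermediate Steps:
y = -1/2 (y = 1/(-2) = -1/2 ≈ -0.50000)
u(J, N) = 16 - J*N/2 (u(J, N) = (-J/2)*N + (1 + 3)**2 = -J*N/2 + 4**2 = -J*N/2 + 16 = 16 - J*N/2)
H(F) = -1 + F
114*(H(-7) + u(-1, 11)) = 114*((-1 - 7) + (16 - 1/2*(-1)*11)) = 114*(-8 + (16 + 11/2)) = 114*(-8 + 43/2) = 114*(27/2) = 1539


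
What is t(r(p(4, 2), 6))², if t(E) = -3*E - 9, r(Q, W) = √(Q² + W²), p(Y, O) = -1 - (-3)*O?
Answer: 630 + 54*√61 ≈ 1051.8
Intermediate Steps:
p(Y, O) = -1 + 3*O
t(E) = -9 - 3*E
t(r(p(4, 2), 6))² = (-9 - 3*√((-1 + 3*2)² + 6²))² = (-9 - 3*√((-1 + 6)² + 36))² = (-9 - 3*√(5² + 36))² = (-9 - 3*√(25 + 36))² = (-9 - 3*√61)²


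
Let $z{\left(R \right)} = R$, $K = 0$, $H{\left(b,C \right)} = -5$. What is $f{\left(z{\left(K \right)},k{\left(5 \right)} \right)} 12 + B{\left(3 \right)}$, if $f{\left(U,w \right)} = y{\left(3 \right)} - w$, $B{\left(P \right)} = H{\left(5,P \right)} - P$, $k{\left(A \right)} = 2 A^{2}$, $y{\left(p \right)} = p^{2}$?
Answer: $-500$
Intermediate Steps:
$B{\left(P \right)} = -5 - P$
$f{\left(U,w \right)} = 9 - w$ ($f{\left(U,w \right)} = 3^{2} - w = 9 - w$)
$f{\left(z{\left(K \right)},k{\left(5 \right)} \right)} 12 + B{\left(3 \right)} = \left(9 - 2 \cdot 5^{2}\right) 12 - 8 = \left(9 - 2 \cdot 25\right) 12 - 8 = \left(9 - 50\right) 12 - 8 = \left(-41\right) 12 - 8 = -492 - 8 = -500$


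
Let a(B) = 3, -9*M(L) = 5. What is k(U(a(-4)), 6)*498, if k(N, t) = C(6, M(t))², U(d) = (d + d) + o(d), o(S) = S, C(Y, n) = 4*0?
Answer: 0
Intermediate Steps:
M(L) = -5/9 (M(L) = -⅑*5 = -5/9)
C(Y, n) = 0
U(d) = 3*d (U(d) = (d + d) + d = 2*d + d = 3*d)
k(N, t) = 0 (k(N, t) = 0² = 0)
k(U(a(-4)), 6)*498 = 0*498 = 0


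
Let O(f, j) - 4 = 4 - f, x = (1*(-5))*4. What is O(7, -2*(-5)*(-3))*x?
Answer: -20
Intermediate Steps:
x = -20 (x = -5*4 = -20)
O(f, j) = 8 - f (O(f, j) = 4 + (4 - f) = 8 - f)
O(7, -2*(-5)*(-3))*x = (8 - 1*7)*(-20) = (8 - 7)*(-20) = 1*(-20) = -20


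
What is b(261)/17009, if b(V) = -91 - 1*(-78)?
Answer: -13/17009 ≈ -0.00076430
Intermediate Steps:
b(V) = -13 (b(V) = -91 + 78 = -13)
b(261)/17009 = -13/17009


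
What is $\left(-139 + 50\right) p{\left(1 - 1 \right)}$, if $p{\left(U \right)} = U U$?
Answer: $0$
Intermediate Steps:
$p{\left(U \right)} = U^{2}$
$\left(-139 + 50\right) p{\left(1 - 1 \right)} = \left(-139 + 50\right) \left(1 - 1\right)^{2} = - 89 \left(1 - 1\right)^{2} = - 89 \cdot 0^{2} = \left(-89\right) 0 = 0$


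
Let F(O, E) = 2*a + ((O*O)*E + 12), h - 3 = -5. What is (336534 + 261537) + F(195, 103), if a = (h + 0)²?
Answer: 4514666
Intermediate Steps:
h = -2 (h = 3 - 5 = -2)
a = 4 (a = (-2 + 0)² = (-2)² = 4)
F(O, E) = 20 + E*O² (F(O, E) = 2*4 + ((O*O)*E + 12) = 8 + (O²*E + 12) = 8 + (E*O² + 12) = 8 + (12 + E*O²) = 20 + E*O²)
(336534 + 261537) + F(195, 103) = (336534 + 261537) + (20 + 103*195²) = 598071 + (20 + 103*38025) = 598071 + (20 + 3916575) = 598071 + 3916595 = 4514666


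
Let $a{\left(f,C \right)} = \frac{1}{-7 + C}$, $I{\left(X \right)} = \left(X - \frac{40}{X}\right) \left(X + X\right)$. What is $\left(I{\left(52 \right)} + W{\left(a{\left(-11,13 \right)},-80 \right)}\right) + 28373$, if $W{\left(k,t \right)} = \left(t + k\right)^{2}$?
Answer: $\frac{1442677}{36} \approx 40074.0$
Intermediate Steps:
$I{\left(X \right)} = 2 X \left(X - \frac{40}{X}\right)$ ($I{\left(X \right)} = \left(X - \frac{40}{X}\right) 2 X = 2 X \left(X - \frac{40}{X}\right)$)
$W{\left(k,t \right)} = \left(k + t\right)^{2}$
$\left(I{\left(52 \right)} + W{\left(a{\left(-11,13 \right)},-80 \right)}\right) + 28373 = \left(\left(-80 + 2 \cdot 52^{2}\right) + \left(\frac{1}{-7 + 13} - 80\right)^{2}\right) + 28373 = \left(\left(-80 + 2 \cdot 2704\right) + \left(\frac{1}{6} - 80\right)^{2}\right) + 28373 = \left(\left(-80 + 5408\right) + \left(\frac{1}{6} - 80\right)^{2}\right) + 28373 = \left(5328 + \left(- \frac{479}{6}\right)^{2}\right) + 28373 = \left(5328 + \frac{229441}{36}\right) + 28373 = \frac{421249}{36} + 28373 = \frac{1442677}{36}$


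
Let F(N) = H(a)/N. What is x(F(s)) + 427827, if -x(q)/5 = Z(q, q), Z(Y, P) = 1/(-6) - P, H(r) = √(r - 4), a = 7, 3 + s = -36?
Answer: 2566967/6 - 5*√3/39 ≈ 4.2783e+5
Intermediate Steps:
s = -39 (s = -3 - 36 = -39)
H(r) = √(-4 + r)
Z(Y, P) = -⅙ - P
F(N) = √3/N (F(N) = √(-4 + 7)/N = √3/N)
x(q) = ⅚ + 5*q (x(q) = -5*(-⅙ - q) = ⅚ + 5*q)
x(F(s)) + 427827 = (⅚ + 5*(√3/(-39))) + 427827 = (⅚ + 5*(√3*(-1/39))) + 427827 = (⅚ + 5*(-√3/39)) + 427827 = (⅚ - 5*√3/39) + 427827 = 2566967/6 - 5*√3/39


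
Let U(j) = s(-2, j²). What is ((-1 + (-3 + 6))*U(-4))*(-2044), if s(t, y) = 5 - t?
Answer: -28616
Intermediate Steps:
U(j) = 7 (U(j) = 5 - 1*(-2) = 5 + 2 = 7)
((-1 + (-3 + 6))*U(-4))*(-2044) = ((-1 + (-3 + 6))*7)*(-2044) = ((-1 + 3)*7)*(-2044) = (2*7)*(-2044) = 14*(-2044) = -28616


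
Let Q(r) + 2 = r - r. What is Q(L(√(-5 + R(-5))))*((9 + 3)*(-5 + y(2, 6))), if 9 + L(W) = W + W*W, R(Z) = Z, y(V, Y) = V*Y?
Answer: -168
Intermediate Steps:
L(W) = -9 + W + W² (L(W) = -9 + (W + W*W) = -9 + (W + W²) = -9 + W + W²)
Q(r) = -2 (Q(r) = -2 + (r - r) = -2 + 0 = -2)
Q(L(√(-5 + R(-5))))*((9 + 3)*(-5 + y(2, 6))) = -2*(9 + 3)*(-5 + 2*6) = -24*(-5 + 12) = -24*7 = -2*84 = -168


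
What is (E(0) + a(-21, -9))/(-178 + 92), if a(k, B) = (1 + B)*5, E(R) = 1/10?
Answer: 399/860 ≈ 0.46395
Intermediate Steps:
E(R) = 1/10
a(k, B) = 5 + 5*B
(E(0) + a(-21, -9))/(-178 + 92) = (1/10 + (5 + 5*(-9)))/(-178 + 92) = (1/10 + (5 - 45))/(-86) = (1/10 - 40)*(-1/86) = -399/10*(-1/86) = 399/860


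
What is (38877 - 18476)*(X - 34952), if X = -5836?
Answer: -832115988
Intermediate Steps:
(38877 - 18476)*(X - 34952) = (38877 - 18476)*(-5836 - 34952) = 20401*(-40788) = -832115988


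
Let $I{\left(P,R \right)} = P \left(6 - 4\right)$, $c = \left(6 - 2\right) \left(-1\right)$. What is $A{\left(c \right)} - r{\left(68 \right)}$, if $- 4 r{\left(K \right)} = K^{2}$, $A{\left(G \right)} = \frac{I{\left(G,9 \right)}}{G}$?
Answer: $1158$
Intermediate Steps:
$c = -4$ ($c = 4 \left(-1\right) = -4$)
$I{\left(P,R \right)} = 2 P$ ($I{\left(P,R \right)} = P \left(6 - 4\right) = P 2 = 2 P$)
$A{\left(G \right)} = 2$ ($A{\left(G \right)} = \frac{2 G}{G} = 2$)
$r{\left(K \right)} = - \frac{K^{2}}{4}$
$A{\left(c \right)} - r{\left(68 \right)} = 2 - - \frac{68^{2}}{4} = 2 - \left(- \frac{1}{4}\right) 4624 = 2 - -1156 = 2 + 1156 = 1158$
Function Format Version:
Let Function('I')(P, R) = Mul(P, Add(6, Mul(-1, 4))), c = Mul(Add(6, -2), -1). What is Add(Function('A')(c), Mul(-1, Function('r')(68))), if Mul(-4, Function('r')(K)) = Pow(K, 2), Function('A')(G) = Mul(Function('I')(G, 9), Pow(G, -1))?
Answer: 1158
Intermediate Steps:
c = -4 (c = Mul(4, -1) = -4)
Function('I')(P, R) = Mul(2, P) (Function('I')(P, R) = Mul(P, Add(6, -4)) = Mul(P, 2) = Mul(2, P))
Function('A')(G) = 2 (Function('A')(G) = Mul(Mul(2, G), Pow(G, -1)) = 2)
Function('r')(K) = Mul(Rational(-1, 4), Pow(K, 2))
Add(Function('A')(c), Mul(-1, Function('r')(68))) = Add(2, Mul(-1, Mul(Rational(-1, 4), Pow(68, 2)))) = Add(2, Mul(-1, Mul(Rational(-1, 4), 4624))) = Add(2, Mul(-1, -1156)) = Add(2, 1156) = 1158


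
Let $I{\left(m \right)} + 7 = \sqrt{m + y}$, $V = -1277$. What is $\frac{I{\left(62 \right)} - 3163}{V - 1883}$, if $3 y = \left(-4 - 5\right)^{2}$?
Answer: $\frac{317}{316} - \frac{\sqrt{89}}{3160} \approx 1.0002$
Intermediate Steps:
$y = 27$ ($y = \frac{\left(-4 - 5\right)^{2}}{3} = \frac{\left(-9\right)^{2}}{3} = \frac{1}{3} \cdot 81 = 27$)
$I{\left(m \right)} = -7 + \sqrt{27 + m}$ ($I{\left(m \right)} = -7 + \sqrt{m + 27} = -7 + \sqrt{27 + m}$)
$\frac{I{\left(62 \right)} - 3163}{V - 1883} = \frac{\left(-7 + \sqrt{27 + 62}\right) - 3163}{-1277 - 1883} = \frac{\left(-7 + \sqrt{89}\right) - 3163}{-3160} = \left(-3170 + \sqrt{89}\right) \left(- \frac{1}{3160}\right) = \frac{317}{316} - \frac{\sqrt{89}}{3160}$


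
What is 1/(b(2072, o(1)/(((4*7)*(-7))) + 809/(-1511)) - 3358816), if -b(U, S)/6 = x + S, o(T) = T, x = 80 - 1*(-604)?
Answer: -148078/497973987535 ≈ -2.9736e-7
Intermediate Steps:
x = 684 (x = 80 + 604 = 684)
b(U, S) = -4104 - 6*S (b(U, S) = -6*(684 + S) = -4104 - 6*S)
1/(b(2072, o(1)/(((4*7)*(-7))) + 809/(-1511)) - 3358816) = 1/((-4104 - 6*(1/((4*7)*(-7)) + 809/(-1511))) - 3358816) = 1/((-4104 - 6*(1/(28*(-7)) + 809*(-1/1511))) - 3358816) = 1/((-4104 - 6*(1/(-196) - 809/1511)) - 3358816) = 1/((-4104 - 6*(1*(-1/196) - 809/1511)) - 3358816) = 1/((-4104 - 6*(-1/196 - 809/1511)) - 3358816) = 1/((-4104 - 6*(-160075/296156)) - 3358816) = 1/((-4104 + 480225/148078) - 3358816) = 1/(-607231887/148078 - 3358816) = 1/(-497973987535/148078) = -148078/497973987535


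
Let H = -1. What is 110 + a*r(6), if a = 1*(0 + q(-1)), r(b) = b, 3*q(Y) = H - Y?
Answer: 110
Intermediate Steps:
q(Y) = -⅓ - Y/3 (q(Y) = (-1 - Y)/3 = -⅓ - Y/3)
a = 0 (a = 1*(0 + (-⅓ - ⅓*(-1))) = 1*(0 + (-⅓ + ⅓)) = 1*(0 + 0) = 1*0 = 0)
110 + a*r(6) = 110 + 0*6 = 110 + 0 = 110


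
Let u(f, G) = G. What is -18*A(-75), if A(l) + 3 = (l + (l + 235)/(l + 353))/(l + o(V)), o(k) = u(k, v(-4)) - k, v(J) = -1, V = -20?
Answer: 117063/3892 ≈ 30.078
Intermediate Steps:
o(k) = -1 - k
A(l) = -3 + (l + (235 + l)/(353 + l))/(19 + l) (A(l) = -3 + (l + (l + 235)/(l + 353))/(l + (-1 - 1*(-20))) = -3 + (l + (235 + l)/(353 + l))/(l + (-1 + 20)) = -3 + (l + (235 + l)/(353 + l))/(l + 19) = -3 + (l + (235 + l)/(353 + l))/(19 + l))
-18*A(-75) = -36*(-9943 - 1*(-75)² - 381*(-75))/(6707 + (-75)² + 372*(-75)) = -36*(-9943 - 1*5625 + 28575)/(6707 + 5625 - 27900) = -36*(-9943 - 5625 + 28575)/(-15568) = -36*(-1)*13007/15568 = -18*(-13007/7784) = 117063/3892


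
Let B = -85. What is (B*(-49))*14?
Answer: 58310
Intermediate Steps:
(B*(-49))*14 = -85*(-49)*14 = 4165*14 = 58310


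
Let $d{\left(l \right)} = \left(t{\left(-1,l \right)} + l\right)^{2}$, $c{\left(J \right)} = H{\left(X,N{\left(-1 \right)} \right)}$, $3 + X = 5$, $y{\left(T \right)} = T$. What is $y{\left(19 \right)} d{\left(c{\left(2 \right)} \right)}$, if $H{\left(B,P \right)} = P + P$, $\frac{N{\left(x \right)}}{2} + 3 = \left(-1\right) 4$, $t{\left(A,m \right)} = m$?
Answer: $59584$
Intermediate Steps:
$N{\left(x \right)} = -14$ ($N{\left(x \right)} = -6 + 2 \left(\left(-1\right) 4\right) = -6 + 2 \left(-4\right) = -6 - 8 = -14$)
$X = 2$ ($X = -3 + 5 = 2$)
$H{\left(B,P \right)} = 2 P$
$c{\left(J \right)} = -28$ ($c{\left(J \right)} = 2 \left(-14\right) = -28$)
$d{\left(l \right)} = 4 l^{2}$ ($d{\left(l \right)} = \left(l + l\right)^{2} = \left(2 l\right)^{2} = 4 l^{2}$)
$y{\left(19 \right)} d{\left(c{\left(2 \right)} \right)} = 19 \cdot 4 \left(-28\right)^{2} = 19 \cdot 4 \cdot 784 = 19 \cdot 3136 = 59584$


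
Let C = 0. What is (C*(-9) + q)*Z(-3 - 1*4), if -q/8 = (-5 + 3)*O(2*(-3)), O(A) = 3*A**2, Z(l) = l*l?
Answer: 84672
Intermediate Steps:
Z(l) = l**2
q = 1728 (q = -8*(-5 + 3)*3*(2*(-3))**2 = -(-16)*3*(-6)**2 = -(-16)*3*36 = -(-16)*108 = -8*(-216) = 1728)
(C*(-9) + q)*Z(-3 - 1*4) = (0*(-9) + 1728)*(-3 - 1*4)**2 = (0 + 1728)*(-3 - 4)**2 = 1728*(-7)**2 = 1728*49 = 84672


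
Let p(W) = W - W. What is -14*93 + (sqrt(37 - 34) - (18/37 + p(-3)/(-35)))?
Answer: -48192/37 + sqrt(3) ≈ -1300.8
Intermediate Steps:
p(W) = 0
-14*93 + (sqrt(37 - 34) - (18/37 + p(-3)/(-35))) = -14*93 + (sqrt(37 - 34) - (18/37 + 0/(-35))) = -1302 + (sqrt(3) - (18*(1/37) + 0*(-1/35))) = -1302 + (sqrt(3) - (18/37 + 0)) = -1302 + (sqrt(3) - 1*18/37) = -1302 + (sqrt(3) - 18/37) = -1302 + (-18/37 + sqrt(3)) = -48192/37 + sqrt(3)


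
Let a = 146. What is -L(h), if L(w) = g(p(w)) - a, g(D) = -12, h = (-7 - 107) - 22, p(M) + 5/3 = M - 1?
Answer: 158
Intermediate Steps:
p(M) = -8/3 + M (p(M) = -5/3 + (M - 1) = -5/3 + (-1 + M) = -8/3 + M)
h = -136 (h = -114 - 22 = -136)
L(w) = -158 (L(w) = -12 - 1*146 = -12 - 146 = -158)
-L(h) = -1*(-158) = 158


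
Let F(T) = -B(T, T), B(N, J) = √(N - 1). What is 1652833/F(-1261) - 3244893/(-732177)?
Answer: 1081631/244059 + 1652833*I*√1262/1262 ≈ 4.4318 + 46526.0*I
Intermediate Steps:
B(N, J) = √(-1 + N)
F(T) = -√(-1 + T)
1652833/F(-1261) - 3244893/(-732177) = 1652833/((-√(-1 - 1261))) - 3244893/(-732177) = 1652833/((-√(-1262))) - 3244893*(-1/732177) = 1652833/((-I*√1262)) + 1081631/244059 = 1652833*(I*√1262/1262) + 1081631/244059 = 1652833*I*√1262/1262 + 1081631/244059 = 1081631/244059 + 1652833*I*√1262/1262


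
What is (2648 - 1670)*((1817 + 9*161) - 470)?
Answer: 2734488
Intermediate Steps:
(2648 - 1670)*((1817 + 9*161) - 470) = 978*((1817 + 1449) - 470) = 978*(3266 - 470) = 978*2796 = 2734488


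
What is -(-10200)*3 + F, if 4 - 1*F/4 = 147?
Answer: 30028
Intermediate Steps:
F = -572 (F = 16 - 4*147 = 16 - 588 = -572)
-(-10200)*3 + F = -(-10200)*3 - 572 = -150*(-204) - 572 = 30600 - 572 = 30028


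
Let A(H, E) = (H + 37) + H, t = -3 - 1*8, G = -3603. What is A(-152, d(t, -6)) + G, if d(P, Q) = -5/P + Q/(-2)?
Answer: -3870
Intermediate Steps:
t = -11 (t = -3 - 8 = -11)
d(P, Q) = -5/P - Q/2 (d(P, Q) = -5/P + Q*(-1/2) = -5/P - Q/2)
A(H, E) = 37 + 2*H (A(H, E) = (37 + H) + H = 37 + 2*H)
A(-152, d(t, -6)) + G = (37 + 2*(-152)) - 3603 = (37 - 304) - 3603 = -267 - 3603 = -3870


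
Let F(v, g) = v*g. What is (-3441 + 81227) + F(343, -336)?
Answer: -37462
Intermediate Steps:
F(v, g) = g*v
(-3441 + 81227) + F(343, -336) = (-3441 + 81227) - 336*343 = 77786 - 115248 = -37462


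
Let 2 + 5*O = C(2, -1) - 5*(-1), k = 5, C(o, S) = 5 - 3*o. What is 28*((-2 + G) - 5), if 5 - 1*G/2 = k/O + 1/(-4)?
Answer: -602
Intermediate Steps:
O = ⅖ (O = -⅖ + ((5 - 3*2) - 5*(-1))/5 = -⅖ + ((5 - 6) + 5)/5 = -⅖ + (-1 + 5)/5 = -⅖ + (⅕)*4 = -⅖ + ⅘ = ⅖ ≈ 0.40000)
G = -29/2 (G = 10 - 2*(5/(⅖) + 1/(-4)) = 10 - 2*(5*(5/2) + 1*(-¼)) = 10 - 2*(25/2 - ¼) = 10 - 2*49/4 = 10 - 49/2 = -29/2 ≈ -14.500)
28*((-2 + G) - 5) = 28*((-2 - 29/2) - 5) = 28*(-33/2 - 5) = 28*(-43/2) = -602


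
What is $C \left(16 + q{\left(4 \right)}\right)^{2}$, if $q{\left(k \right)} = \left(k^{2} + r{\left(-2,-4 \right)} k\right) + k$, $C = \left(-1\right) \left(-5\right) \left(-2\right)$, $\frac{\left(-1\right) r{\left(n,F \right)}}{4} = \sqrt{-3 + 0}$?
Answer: $-5280 + 11520 i \sqrt{3} \approx -5280.0 + 19953.0 i$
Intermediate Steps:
$r{\left(n,F \right)} = - 4 i \sqrt{3}$ ($r{\left(n,F \right)} = - 4 \sqrt{-3 + 0} = - 4 \sqrt{-3} = - 4 i \sqrt{3}$)
$C = -10$ ($C = 5 \left(-2\right) = -10$)
$q{\left(k \right)} = k + k^{2} - 4 i k \sqrt{3}$ ($q{\left(k \right)} = \left(k^{2} + - 4 i \sqrt{3} k\right) + k = \left(k^{2} - 4 i k \sqrt{3}\right) + k = k + k^{2} - 4 i k \sqrt{3}$)
$C \left(16 + q{\left(4 \right)}\right)^{2} = - 10 \left(16 + 4 \left(1 + 4 - 4 i \sqrt{3}\right)\right)^{2} = - 10 \left(16 + 4 \left(5 - 4 i \sqrt{3}\right)\right)^{2} = - 10 \left(16 + \left(20 - 16 i \sqrt{3}\right)\right)^{2} = - 10 \left(36 - 16 i \sqrt{3}\right)^{2}$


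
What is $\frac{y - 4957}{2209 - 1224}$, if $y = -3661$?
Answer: $- \frac{8618}{985} \approx -8.7492$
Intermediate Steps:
$\frac{y - 4957}{2209 - 1224} = \frac{-3661 - 4957}{2209 - 1224} = - \frac{8618}{985}$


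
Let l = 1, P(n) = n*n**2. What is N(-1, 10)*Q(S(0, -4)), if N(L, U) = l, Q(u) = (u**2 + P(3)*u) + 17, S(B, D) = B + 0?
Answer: 17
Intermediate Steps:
S(B, D) = B
P(n) = n**3
Q(u) = 17 + u**2 + 27*u (Q(u) = (u**2 + 3**3*u) + 17 = (u**2 + 27*u) + 17 = 17 + u**2 + 27*u)
N(L, U) = 1
N(-1, 10)*Q(S(0, -4)) = 1*(17 + 0**2 + 27*0) = 1*(17 + 0 + 0) = 1*17 = 17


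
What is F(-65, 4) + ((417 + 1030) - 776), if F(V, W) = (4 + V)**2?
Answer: 4392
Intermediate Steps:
F(-65, 4) + ((417 + 1030) - 776) = (4 - 65)**2 + ((417 + 1030) - 776) = (-61)**2 + (1447 - 776) = 3721 + 671 = 4392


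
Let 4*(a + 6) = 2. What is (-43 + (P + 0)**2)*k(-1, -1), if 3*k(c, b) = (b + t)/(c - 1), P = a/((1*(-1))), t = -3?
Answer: -17/2 ≈ -8.5000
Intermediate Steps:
a = -11/2 (a = -6 + (1/4)*2 = -6 + 1/2 = -11/2 ≈ -5.5000)
P = 11/2 (P = -11/(2*(1*(-1))) = -11/2/(-1) = -11/2*(-1) = 11/2 ≈ 5.5000)
k(c, b) = (-3 + b)/(3*(-1 + c)) (k(c, b) = ((b - 3)/(c - 1))/3 = ((-3 + b)/(-1 + c))/3 = (-3 + b)/(3*(-1 + c)))
(-43 + (P + 0)**2)*k(-1, -1) = (-43 + (11/2 + 0)**2)*((-3 - 1)/(3*(-1 - 1))) = (-43 + (11/2)**2)*((1/3)*(-4)/(-2)) = (-43 + 121/4)*((1/3)*(-1/2)*(-4)) = -51/4*2/3 = -17/2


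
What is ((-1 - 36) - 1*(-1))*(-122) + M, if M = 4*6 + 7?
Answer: 4423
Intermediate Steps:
M = 31 (M = 24 + 7 = 31)
((-1 - 36) - 1*(-1))*(-122) + M = ((-1 - 36) - 1*(-1))*(-122) + 31 = (-37 + 1)*(-122) + 31 = -36*(-122) + 31 = 4392 + 31 = 4423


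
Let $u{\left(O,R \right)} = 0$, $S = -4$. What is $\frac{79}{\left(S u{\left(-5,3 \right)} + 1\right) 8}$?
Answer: $\frac{79}{8} \approx 9.875$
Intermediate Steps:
$\frac{79}{\left(S u{\left(-5,3 \right)} + 1\right) 8} = \frac{79}{\left(\left(-4\right) 0 + 1\right) 8} = \frac{79}{\left(0 + 1\right) 8} = \frac{79}{1 \cdot 8} = \frac{79}{8}$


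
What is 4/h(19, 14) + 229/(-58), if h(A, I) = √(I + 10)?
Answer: -229/58 + √6/3 ≈ -3.1318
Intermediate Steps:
h(A, I) = √(10 + I)
4/h(19, 14) + 229/(-58) = 4/(√(10 + 14)) + 229/(-58) = 4/(√24) + 229*(-1/58) = 4/((2*√6)) - 229/58 = 4*(√6/12) - 229/58 = √6/3 - 229/58 = -229/58 + √6/3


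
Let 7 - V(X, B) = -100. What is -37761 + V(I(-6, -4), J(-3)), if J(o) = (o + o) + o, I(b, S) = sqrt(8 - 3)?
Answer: -37654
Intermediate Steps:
I(b, S) = sqrt(5)
J(o) = 3*o (J(o) = 2*o + o = 3*o)
V(X, B) = 107 (V(X, B) = 7 - 1*(-100) = 7 + 100 = 107)
-37761 + V(I(-6, -4), J(-3)) = -37761 + 107 = -37654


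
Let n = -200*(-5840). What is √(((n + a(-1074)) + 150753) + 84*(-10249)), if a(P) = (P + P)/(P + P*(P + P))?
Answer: √2110449551439/2147 ≈ 676.64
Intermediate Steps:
n = 1168000
a(P) = 2*P/(P + 2*P²) (a(P) = (2*P)/(P + P*(2*P)) = (2*P)/(P + 2*P²) = 2*P/(P + 2*P²))
√(((n + a(-1074)) + 150753) + 84*(-10249)) = √(((1168000 + 2/(1 + 2*(-1074))) + 150753) + 84*(-10249)) = √(((1168000 + 2/(1 - 2148)) + 150753) - 860916) = √(((1168000 + 2/(-2147)) + 150753) - 860916) = √(((1168000 + 2*(-1/2147)) + 150753) - 860916) = √(((1168000 - 2/2147) + 150753) - 860916) = √((2507695998/2147 + 150753) - 860916) = √(2831362689/2147 - 860916) = √(982976037/2147) = √2110449551439/2147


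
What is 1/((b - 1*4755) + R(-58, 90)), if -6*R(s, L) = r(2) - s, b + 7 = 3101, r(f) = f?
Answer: -1/1671 ≈ -0.00059844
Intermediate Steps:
b = 3094 (b = -7 + 3101 = 3094)
R(s, L) = -⅓ + s/6 (R(s, L) = -(2 - s)/6 = -⅓ + s/6)
1/((b - 1*4755) + R(-58, 90)) = 1/((3094 - 1*4755) + (-⅓ + (⅙)*(-58))) = 1/((3094 - 4755) + (-⅓ - 29/3)) = 1/(-1661 - 10) = 1/(-1671) = -1/1671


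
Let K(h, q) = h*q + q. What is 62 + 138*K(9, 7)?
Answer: 9722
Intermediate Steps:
K(h, q) = q + h*q
62 + 138*K(9, 7) = 62 + 138*(7*(1 + 9)) = 62 + 138*(7*10) = 62 + 138*70 = 62 + 9660 = 9722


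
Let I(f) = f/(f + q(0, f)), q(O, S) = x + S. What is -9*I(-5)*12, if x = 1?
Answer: -60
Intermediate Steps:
q(O, S) = 1 + S
I(f) = f/(1 + 2*f) (I(f) = f/(f + (1 + f)) = f/(1 + 2*f))
-9*I(-5)*12 = -(-45)/(1 + 2*(-5))*12 = -(-45)/(1 - 10)*12 = -(-45)/(-9)*12 = -(-45)*(-1)/9*12 = -9*5/9*12 = -5*12 = -60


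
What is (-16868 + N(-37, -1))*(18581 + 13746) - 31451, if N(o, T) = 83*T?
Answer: -548006428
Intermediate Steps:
(-16868 + N(-37, -1))*(18581 + 13746) - 31451 = (-16868 + 83*(-1))*(18581 + 13746) - 31451 = (-16868 - 83)*32327 - 31451 = -16951*32327 - 31451 = -547974977 - 31451 = -548006428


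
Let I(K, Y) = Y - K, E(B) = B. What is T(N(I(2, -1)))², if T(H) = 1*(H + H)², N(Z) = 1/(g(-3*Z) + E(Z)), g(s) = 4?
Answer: 16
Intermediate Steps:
N(Z) = 1/(4 + Z)
T(H) = 4*H² (T(H) = 1*(2*H)² = 1*(4*H²) = 4*H²)
T(N(I(2, -1)))² = (4*(1/(4 + (-1 - 1*2)))²)² = (4*(1/(4 + (-1 - 2)))²)² = (4*(1/(4 - 3))²)² = (4*(1/1)²)² = (4*1²)² = (4*1)² = 4² = 16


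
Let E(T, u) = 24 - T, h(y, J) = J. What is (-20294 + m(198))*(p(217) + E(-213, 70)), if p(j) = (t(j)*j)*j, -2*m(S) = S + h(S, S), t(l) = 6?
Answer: -5794543332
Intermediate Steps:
m(S) = -S (m(S) = -(S + S)/2 = -S)
p(j) = 6*j**2 (p(j) = (6*j)*j = 6*j**2)
(-20294 + m(198))*(p(217) + E(-213, 70)) = (-20294 - 1*198)*(6*217**2 + (24 - 1*(-213))) = (-20294 - 198)*(6*47089 + (24 + 213)) = -20492*(282534 + 237) = -20492*282771 = -5794543332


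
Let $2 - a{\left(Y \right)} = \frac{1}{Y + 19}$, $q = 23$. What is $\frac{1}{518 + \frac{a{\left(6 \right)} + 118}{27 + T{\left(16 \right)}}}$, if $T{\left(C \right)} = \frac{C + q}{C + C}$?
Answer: $\frac{22575}{11789818} \approx 0.0019148$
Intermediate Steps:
$T{\left(C \right)} = \frac{23 + C}{2 C}$ ($T{\left(C \right)} = \frac{C + 23}{C + C} = \frac{23 + C}{2 C}$)
$a{\left(Y \right)} = 2 - \frac{1}{19 + Y}$ ($a{\left(Y \right)} = 2 - \frac{1}{Y + 19} = 2 - \frac{1}{19 + Y}$)
$\frac{1}{518 + \frac{a{\left(6 \right)} + 118}{27 + T{\left(16 \right)}}} = \frac{1}{518 + \frac{\frac{37 + 2 \cdot 6}{19 + 6} + 118}{27 + \frac{23 + 16}{2 \cdot 16}}} = \frac{1}{518 + \frac{\frac{37 + 12}{25} + 118}{27 + \frac{1}{2} \cdot \frac{1}{16} \cdot 39}} = \frac{1}{518 + \frac{\frac{1}{25} \cdot 49 + 118}{27 + \frac{39}{32}}} = \frac{1}{518 + \frac{\frac{49}{25} + 118}{\frac{903}{32}}} = \frac{1}{518 + \frac{2999}{25} \cdot \frac{32}{903}} = \frac{1}{518 + \frac{95968}{22575}} = \frac{1}{\frac{11789818}{22575}} = \frac{22575}{11789818}$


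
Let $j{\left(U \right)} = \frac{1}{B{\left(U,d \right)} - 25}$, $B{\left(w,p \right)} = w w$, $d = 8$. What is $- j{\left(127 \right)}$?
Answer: $- \frac{1}{16104} \approx -6.2096 \cdot 10^{-5}$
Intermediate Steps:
$B{\left(w,p \right)} = w^{2}$
$j{\left(U \right)} = \frac{1}{-25 + U^{2}}$ ($j{\left(U \right)} = \frac{1}{U^{2} - 25} = \frac{1}{-25 + U^{2}}$)
$- j{\left(127 \right)} = - \frac{1}{-25 + 127^{2}} = - \frac{1}{-25 + 16129} = - \frac{1}{16104}$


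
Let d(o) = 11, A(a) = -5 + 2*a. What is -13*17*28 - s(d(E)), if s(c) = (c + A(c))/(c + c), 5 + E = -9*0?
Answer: -68082/11 ≈ -6189.3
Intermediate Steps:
E = -5 (E = -5 - 9*0 = -5 + 0 = -5)
s(c) = (-5 + 3*c)/(2*c) (s(c) = (c + (-5 + 2*c))/(c + c) = (-5 + 3*c)/((2*c)) = (-5 + 3*c)*(1/(2*c)) = (-5 + 3*c)/(2*c))
-13*17*28 - s(d(E)) = -13*17*28 - (-5 + 3*11)/(2*11) = -221*28 - (-5 + 33)/(2*11) = -1*6188 - 28/(2*11) = -6188 - 1*14/11 = -6188 - 14/11 = -68082/11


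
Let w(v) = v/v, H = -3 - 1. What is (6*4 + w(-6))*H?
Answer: -100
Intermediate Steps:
H = -4
w(v) = 1
(6*4 + w(-6))*H = (6*4 + 1)*(-4) = (24 + 1)*(-4) = 25*(-4) = -100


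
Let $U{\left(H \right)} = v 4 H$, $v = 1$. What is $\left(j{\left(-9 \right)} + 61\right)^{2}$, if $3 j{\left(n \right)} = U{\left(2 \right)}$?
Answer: $\frac{36481}{9} \approx 4053.4$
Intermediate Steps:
$U{\left(H \right)} = 4 H$ ($U{\left(H \right)} = 1 \cdot 4 H = 4 H$)
$j{\left(n \right)} = \frac{8}{3}$ ($j{\left(n \right)} = \frac{4 \cdot 2}{3} = \frac{1}{3} \cdot 8 = \frac{8}{3}$)
$\left(j{\left(-9 \right)} + 61\right)^{2} = \left(\frac{8}{3} + 61\right)^{2} = \left(\frac{191}{3}\right)^{2} = \frac{36481}{9}$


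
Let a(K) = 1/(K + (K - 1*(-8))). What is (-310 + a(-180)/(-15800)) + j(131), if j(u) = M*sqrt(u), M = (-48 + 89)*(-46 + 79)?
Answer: -1724095999/5561600 + 1353*sqrt(131) ≈ 15176.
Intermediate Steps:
a(K) = 1/(8 + 2*K) (a(K) = 1/(K + (K + 8)) = 1/(K + (8 + K)) = 1/(8 + 2*K))
M = 1353 (M = 41*33 = 1353)
j(u) = 1353*sqrt(u)
(-310 + a(-180)/(-15800)) + j(131) = (-310 + (1/(2*(4 - 180)))/(-15800)) + 1353*sqrt(131) = (-310 + ((1/2)/(-176))*(-1/15800)) + 1353*sqrt(131) = (-310 + ((1/2)*(-1/176))*(-1/15800)) + 1353*sqrt(131) = (-310 - 1/352*(-1/15800)) + 1353*sqrt(131) = (-310 + 1/5561600) + 1353*sqrt(131) = -1724095999/5561600 + 1353*sqrt(131)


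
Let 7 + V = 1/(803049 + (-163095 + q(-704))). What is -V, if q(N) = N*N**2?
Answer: 2437915971/348273710 ≈ 7.0000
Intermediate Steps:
q(N) = N**3
V = -2437915971/348273710 (V = -7 + 1/(803049 + (-163095 + (-704)**3)) = -7 + 1/(803049 + (-163095 - 348913664)) = -7 + 1/(803049 - 349076759) = -7 + 1/(-348273710) = -7 - 1/348273710 = -2437915971/348273710 ≈ -7.0000)
-V = -1*(-2437915971/348273710) = 2437915971/348273710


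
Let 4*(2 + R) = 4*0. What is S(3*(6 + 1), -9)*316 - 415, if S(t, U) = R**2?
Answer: 849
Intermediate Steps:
R = -2 (R = -2 + (4*0)/4 = -2 + (1/4)*0 = -2 + 0 = -2)
S(t, U) = 4 (S(t, U) = (-2)**2 = 4)
S(3*(6 + 1), -9)*316 - 415 = 4*316 - 415 = 1264 - 415 = 849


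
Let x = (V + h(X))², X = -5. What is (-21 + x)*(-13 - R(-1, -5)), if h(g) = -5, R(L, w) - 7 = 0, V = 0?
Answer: -80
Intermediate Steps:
R(L, w) = 7 (R(L, w) = 7 + 0 = 7)
x = 25 (x = (0 - 5)² = (-5)² = 25)
(-21 + x)*(-13 - R(-1, -5)) = (-21 + 25)*(-13 - 1*7) = 4*(-13 - 7) = 4*(-20) = -80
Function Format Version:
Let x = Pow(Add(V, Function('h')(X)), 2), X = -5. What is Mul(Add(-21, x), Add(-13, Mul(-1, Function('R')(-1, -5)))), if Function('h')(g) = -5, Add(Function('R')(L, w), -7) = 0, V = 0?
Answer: -80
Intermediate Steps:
Function('R')(L, w) = 7 (Function('R')(L, w) = Add(7, 0) = 7)
x = 25 (x = Pow(Add(0, -5), 2) = Pow(-5, 2) = 25)
Mul(Add(-21, x), Add(-13, Mul(-1, Function('R')(-1, -5)))) = Mul(Add(-21, 25), Add(-13, Mul(-1, 7))) = Mul(4, Add(-13, -7)) = Mul(4, -20) = -80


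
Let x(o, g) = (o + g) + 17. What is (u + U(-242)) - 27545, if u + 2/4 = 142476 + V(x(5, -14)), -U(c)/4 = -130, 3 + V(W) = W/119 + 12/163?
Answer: 4478675779/38794 ≈ 1.1545e+5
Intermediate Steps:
x(o, g) = 17 + g + o (x(o, g) = (g + o) + 17 = 17 + g + o)
V(W) = -477/163 + W/119 (V(W) = -3 + (W/119 + 12/163) = -3 + (12/163 + W/119) = -477/163 + W/119)
U(c) = 520 (U(c) = -4*(-130) = 520)
u = 5527083629/38794 (u = -1/2 + (142476 + (-477/163 + (17 - 14 + 5)/119)) = -1/2 + (142476 + (-477/163 + (1/119)*8)) = -1/2 + (142476 + (-477/163 + 8/119)) = -1/2 + (142476 - 55459/19397) = -1/2 + 2763551513/19397 = 5527083629/38794 ≈ 1.4247e+5)
(u + U(-242)) - 27545 = (5527083629/38794 + 520) - 27545 = 5547256509/38794 - 27545 = 4478675779/38794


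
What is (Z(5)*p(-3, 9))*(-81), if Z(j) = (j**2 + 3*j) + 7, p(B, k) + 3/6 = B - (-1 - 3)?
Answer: -3807/2 ≈ -1903.5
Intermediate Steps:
p(B, k) = 7/2 + B (p(B, k) = -1/2 + (B - (-1 - 3)) = -1/2 + (B - 1*(-4)) = -1/2 + (B + 4) = -1/2 + (4 + B) = 7/2 + B)
Z(j) = 7 + j**2 + 3*j
(Z(5)*p(-3, 9))*(-81) = ((7 + 5**2 + 3*5)*(7/2 - 3))*(-81) = ((7 + 25 + 15)*(1/2))*(-81) = (47*(1/2))*(-81) = (47/2)*(-81) = -3807/2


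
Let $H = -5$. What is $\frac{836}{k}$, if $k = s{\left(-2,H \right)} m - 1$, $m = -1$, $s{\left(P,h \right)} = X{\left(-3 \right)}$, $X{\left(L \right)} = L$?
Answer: $418$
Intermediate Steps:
$s{\left(P,h \right)} = -3$
$k = 2$ ($k = \left(-3\right) \left(-1\right) - 1 = 3 - 1 = 2$)
$\frac{836}{k} = \frac{836}{2} = 836 \cdot \frac{1}{2} = 418$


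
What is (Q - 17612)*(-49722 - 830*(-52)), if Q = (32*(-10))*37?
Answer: 193264024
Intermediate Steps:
Q = -11840 (Q = -320*37 = -11840)
(Q - 17612)*(-49722 - 830*(-52)) = (-11840 - 17612)*(-49722 - 830*(-52)) = -29452*(-49722 + 43160) = -29452*(-6562) = 193264024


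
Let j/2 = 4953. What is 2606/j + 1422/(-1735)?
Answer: -4782461/8593455 ≈ -0.55652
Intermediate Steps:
j = 9906 (j = 2*4953 = 9906)
2606/j + 1422/(-1735) = 2606/9906 + 1422/(-1735) = 2606*(1/9906) + 1422*(-1/1735) = 1303/4953 - 1422/1735 = -4782461/8593455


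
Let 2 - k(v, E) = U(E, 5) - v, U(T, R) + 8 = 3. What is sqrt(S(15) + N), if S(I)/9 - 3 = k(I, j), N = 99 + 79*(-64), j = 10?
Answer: 26*I*sqrt(7) ≈ 68.79*I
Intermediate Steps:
U(T, R) = -5 (U(T, R) = -8 + 3 = -5)
N = -4957 (N = 99 - 5056 = -4957)
k(v, E) = 7 + v (k(v, E) = 2 - (-5 - v) = 2 + (5 + v) = 7 + v)
S(I) = 90 + 9*I (S(I) = 27 + 9*(7 + I) = 27 + (63 + 9*I) = 90 + 9*I)
sqrt(S(15) + N) = sqrt((90 + 9*15) - 4957) = sqrt((90 + 135) - 4957) = sqrt(225 - 4957) = sqrt(-4732) = 26*I*sqrt(7)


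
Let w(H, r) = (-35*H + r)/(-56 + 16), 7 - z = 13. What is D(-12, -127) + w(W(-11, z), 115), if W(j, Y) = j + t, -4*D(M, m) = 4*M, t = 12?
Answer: 10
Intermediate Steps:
D(M, m) = -M
z = -6 (z = 7 - 1*13 = 7 - 13 = -6)
W(j, Y) = 12 + j (W(j, Y) = j + 12 = 12 + j)
w(H, r) = -r/40 + 7*H/8 (w(H, r) = (r - 35*H)/(-40) = (r - 35*H)*(-1/40) = -r/40 + 7*H/8)
D(-12, -127) + w(W(-11, z), 115) = -1*(-12) + (-1/40*115 + 7*(12 - 11)/8) = 12 + (-23/8 + (7/8)*1) = 12 + (-23/8 + 7/8) = 12 - 2 = 10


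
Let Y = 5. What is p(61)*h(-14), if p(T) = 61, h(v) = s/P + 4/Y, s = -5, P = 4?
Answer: -549/20 ≈ -27.450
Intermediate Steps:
h(v) = -9/20 (h(v) = -5/4 + 4/5 = -5*¼ + 4*(⅕) = -5/4 + ⅘ = -9/20)
p(61)*h(-14) = 61*(-9/20) = -549/20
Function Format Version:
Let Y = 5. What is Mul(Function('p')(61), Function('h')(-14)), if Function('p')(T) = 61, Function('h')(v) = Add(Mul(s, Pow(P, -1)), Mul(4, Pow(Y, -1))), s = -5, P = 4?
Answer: Rational(-549, 20) ≈ -27.450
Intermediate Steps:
Function('h')(v) = Rational(-9, 20) (Function('h')(v) = Add(Mul(-5, Pow(4, -1)), Mul(4, Pow(5, -1))) = Add(Mul(-5, Rational(1, 4)), Mul(4, Rational(1, 5))) = Add(Rational(-5, 4), Rational(4, 5)) = Rational(-9, 20))
Mul(Function('p')(61), Function('h')(-14)) = Mul(61, Rational(-9, 20)) = Rational(-549, 20)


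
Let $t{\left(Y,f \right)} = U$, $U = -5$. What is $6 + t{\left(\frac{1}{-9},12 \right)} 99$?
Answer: $-489$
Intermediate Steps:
$t{\left(Y,f \right)} = -5$
$6 + t{\left(\frac{1}{-9},12 \right)} 99 = 6 - 495 = -489$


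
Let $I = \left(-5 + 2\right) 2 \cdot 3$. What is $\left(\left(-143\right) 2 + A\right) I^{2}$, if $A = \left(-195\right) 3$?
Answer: $-282204$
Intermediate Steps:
$A = -585$
$I = -18$ ($I = \left(-3\right) 2 \cdot 3 = \left(-6\right) 3 = -18$)
$\left(\left(-143\right) 2 + A\right) I^{2} = \left(\left(-143\right) 2 - 585\right) \left(-18\right)^{2} = \left(-286 - 585\right) 324 = \left(-871\right) 324 = -282204$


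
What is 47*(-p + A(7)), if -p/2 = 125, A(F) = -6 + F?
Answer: 11797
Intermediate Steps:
p = -250 (p = -2*125 = -250)
47*(-p + A(7)) = 47*(-1*(-250) + (-6 + 7)) = 47*(250 + 1) = 47*251 = 11797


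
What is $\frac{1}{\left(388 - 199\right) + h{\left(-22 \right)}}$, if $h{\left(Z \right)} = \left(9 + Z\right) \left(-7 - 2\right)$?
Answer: $\frac{1}{306} \approx 0.003268$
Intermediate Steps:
$h{\left(Z \right)} = -81 - 9 Z$ ($h{\left(Z \right)} = \left(9 + Z\right) \left(-9\right) = -81 - 9 Z$)
$\frac{1}{\left(388 - 199\right) + h{\left(-22 \right)}} = \frac{1}{\left(388 - 199\right) - -117} = \frac{1}{189 + \left(-81 + 198\right)} = \frac{1}{189 + 117} = \frac{1}{306}$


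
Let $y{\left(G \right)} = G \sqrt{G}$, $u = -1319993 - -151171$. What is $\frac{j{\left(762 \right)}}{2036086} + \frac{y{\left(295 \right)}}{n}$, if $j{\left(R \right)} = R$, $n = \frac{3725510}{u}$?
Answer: $\frac{381}{1018043} - \frac{34480249 \sqrt{295}}{372551} \approx -1589.6$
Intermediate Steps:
$u = -1168822$ ($u = -1319993 + 151171 = -1168822$)
$n = - \frac{1862755}{584411}$ ($n = \frac{3725510}{-1168822} = 3725510 \left(- \frac{1}{1168822}\right) = - \frac{1862755}{584411} \approx -3.1874$)
$y{\left(G \right)} = G^{\frac{3}{2}}$
$\frac{j{\left(762 \right)}}{2036086} + \frac{y{\left(295 \right)}}{n} = \frac{762}{2036086} + \frac{295^{\frac{3}{2}}}{- \frac{1862755}{584411}} = 762 \cdot \frac{1}{2036086} + 295 \sqrt{295} \left(- \frac{584411}{1862755}\right) = \frac{381}{1018043} - \frac{34480249 \sqrt{295}}{372551}$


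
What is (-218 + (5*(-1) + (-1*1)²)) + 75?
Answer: -147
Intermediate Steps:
(-218 + (5*(-1) + (-1*1)²)) + 75 = (-218 + (-5 + (-1)²)) + 75 = (-218 + (-5 + 1)) + 75 = (-218 - 4) + 75 = -222 + 75 = -147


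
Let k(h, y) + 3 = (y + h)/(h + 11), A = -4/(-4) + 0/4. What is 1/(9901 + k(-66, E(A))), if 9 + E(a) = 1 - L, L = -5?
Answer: 55/544459 ≈ 0.00010102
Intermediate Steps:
A = 1 (A = -4*(-¼) + 0*(¼) = 1 + 0 = 1)
E(a) = -3 (E(a) = -9 + (1 - 1*(-5)) = -9 + (1 + 5) = -9 + 6 = -3)
k(h, y) = -3 + (h + y)/(11 + h) (k(h, y) = -3 + (y + h)/(h + 11) = -3 + (h + y)/(11 + h))
1/(9901 + k(-66, E(A))) = 1/(9901 + (-33 - 3 - 2*(-66))/(11 - 66)) = 1/(9901 + (-33 - 3 + 132)/(-55)) = 1/(9901 - 1/55*96) = 1/(9901 - 96/55) = 1/(544459/55) = 55/544459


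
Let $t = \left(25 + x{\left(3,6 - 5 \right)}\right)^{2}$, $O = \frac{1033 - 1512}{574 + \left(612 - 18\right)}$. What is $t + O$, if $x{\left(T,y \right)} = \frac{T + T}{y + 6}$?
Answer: $\frac{38241377}{57232} \approx 668.18$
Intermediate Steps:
$x{\left(T,y \right)} = \frac{2 T}{6 + y}$
$O = - \frac{479}{1168}$ ($O = - \frac{479}{574 + 594} = - \frac{479}{1168} \approx -0.4101$)
$t = \frac{32761}{49}$ ($t = \left(25 + 2 \cdot 3 \frac{1}{6 + \left(6 - 5\right)}\right)^{2} = \left(25 + 2 \cdot 3 \frac{1}{6 + 1}\right)^{2} = \left(25 + 2 \cdot 3 \cdot \frac{1}{7}\right)^{2} = \left(25 + \frac{6}{7}\right)^{2} = \left(\frac{181}{7}\right)^{2} = \frac{32761}{49} \approx 668.59$)
$t + O = \frac{32761}{49} - \frac{479}{1168} = \frac{38241377}{57232}$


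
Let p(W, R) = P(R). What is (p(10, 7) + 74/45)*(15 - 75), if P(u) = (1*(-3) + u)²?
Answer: -3176/3 ≈ -1058.7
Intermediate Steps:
P(u) = (-3 + u)²
p(W, R) = (-3 + R)²
(p(10, 7) + 74/45)*(15 - 75) = ((-3 + 7)² + 74/45)*(15 - 75) = (4² + 74*(1/45))*(-60) = (16 + 74/45)*(-60) = (794/45)*(-60) = -3176/3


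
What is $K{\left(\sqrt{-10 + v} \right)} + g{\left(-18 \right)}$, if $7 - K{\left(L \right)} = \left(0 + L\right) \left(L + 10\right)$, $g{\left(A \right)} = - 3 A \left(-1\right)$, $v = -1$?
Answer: $-36 - 10 i \sqrt{11} \approx -36.0 - 33.166 i$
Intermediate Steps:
$g{\left(A \right)} = 3 A$
$K{\left(L \right)} = 7 - L \left(10 + L\right)$ ($K{\left(L \right)} = 7 - \left(0 + L\right) \left(L + 10\right) = 7 - L \left(10 + L\right)$)
$K{\left(\sqrt{-10 + v} \right)} + g{\left(-18 \right)} = \left(7 - \left(\sqrt{-10 - 1}\right)^{2} - 10 \sqrt{-10 - 1}\right) + 3 \left(-18\right) = \left(7 - \left(\sqrt{-11}\right)^{2} - 10 \sqrt{-11}\right) - 54 = \left(7 - \left(i \sqrt{11}\right)^{2} - 10 i \sqrt{11}\right) - 54 = \left(7 - -11 - 10 i \sqrt{11}\right) - 54 = \left(7 + 11 - 10 i \sqrt{11}\right) - 54 = \left(18 - 10 i \sqrt{11}\right) - 54 = -36 - 10 i \sqrt{11}$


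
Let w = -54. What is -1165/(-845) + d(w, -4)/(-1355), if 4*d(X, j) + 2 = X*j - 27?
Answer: 1231257/915980 ≈ 1.3442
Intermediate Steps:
d(X, j) = -29/4 + X*j/4 (d(X, j) = -1/2 + (X*j - 27)/4 = -1/2 + (-27 + X*j)/4 = -1/2 + (-27/4 + X*j/4) = -29/4 + X*j/4)
-1165/(-845) + d(w, -4)/(-1355) = -1165/(-845) + (-29/4 + (1/4)*(-54)*(-4))/(-1355) = -1165*(-1/845) + (-29/4 + 54)*(-1/1355) = 233/169 + (187/4)*(-1/1355) = 233/169 - 187/5420 = 1231257/915980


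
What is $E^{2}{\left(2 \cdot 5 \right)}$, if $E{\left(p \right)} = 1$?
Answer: $1$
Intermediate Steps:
$E^{2}{\left(2 \cdot 5 \right)} = 1^{2} = 1$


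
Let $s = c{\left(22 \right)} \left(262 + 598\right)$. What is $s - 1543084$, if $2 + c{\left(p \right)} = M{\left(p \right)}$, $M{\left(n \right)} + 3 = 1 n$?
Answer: $-1528464$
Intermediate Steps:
$M{\left(n \right)} = -3 + n$ ($M{\left(n \right)} = -3 + 1 n = -3 + n$)
$c{\left(p \right)} = -5 + p$ ($c{\left(p \right)} = -2 + \left(-3 + p\right) = -5 + p$)
$s = 14620$ ($s = \left(-5 + 22\right) \left(262 + 598\right) = 17 \cdot 860 = 14620$)
$s - 1543084 = 14620 - 1543084 = -1528464$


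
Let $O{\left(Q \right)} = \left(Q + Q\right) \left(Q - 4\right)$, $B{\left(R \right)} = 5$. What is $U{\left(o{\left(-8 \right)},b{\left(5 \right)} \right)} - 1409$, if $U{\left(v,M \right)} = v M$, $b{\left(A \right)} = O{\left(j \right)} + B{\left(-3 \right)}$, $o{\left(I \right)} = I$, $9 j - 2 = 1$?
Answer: $- \frac{12865}{9} \approx -1429.4$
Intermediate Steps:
$j = \frac{1}{3}$ ($j = \frac{2}{9} + \frac{1}{9} \cdot 1 = \frac{2}{9} + \frac{1}{9} = \frac{1}{3} \approx 0.33333$)
$O{\left(Q \right)} = 2 Q \left(-4 + Q\right)$
$b{\left(A \right)} = \frac{23}{9}$ ($b{\left(A \right)} = 2 \cdot \frac{1}{3} \left(-4 + \frac{1}{3}\right) + 5 = 2 \cdot \frac{1}{3} \left(- \frac{11}{3}\right) + 5 = - \frac{22}{9} + 5 = \frac{23}{9}$)
$U{\left(v,M \right)} = M v$
$U{\left(o{\left(-8 \right)},b{\left(5 \right)} \right)} - 1409 = \frac{23}{9} \left(-8\right) - 1409 = - \frac{184}{9} - 1409 = - \frac{12865}{9}$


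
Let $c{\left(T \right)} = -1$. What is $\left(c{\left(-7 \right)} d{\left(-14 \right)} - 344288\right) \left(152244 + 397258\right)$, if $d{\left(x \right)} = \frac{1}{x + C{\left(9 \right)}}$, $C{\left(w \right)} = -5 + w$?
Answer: $- \frac{945934448129}{5} \approx -1.8919 \cdot 10^{11}$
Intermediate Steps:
$d{\left(x \right)} = \frac{1}{4 + x}$ ($d{\left(x \right)} = \frac{1}{x + \left(-5 + 9\right)} = \frac{1}{x + 4} = \frac{1}{4 + x}$)
$\left(c{\left(-7 \right)} d{\left(-14 \right)} - 344288\right) \left(152244 + 397258\right) = \left(- \frac{1}{4 - 14} - 344288\right) \left(152244 + 397258\right) = \left(- \frac{1}{-10} - 344288\right) 549502 = \left(\left(-1\right) \left(- \frac{1}{10}\right) - 344288\right) 549502 = \left(\frac{1}{10} - 344288\right) 549502 = \left(- \frac{3442879}{10}\right) 549502 = - \frac{945934448129}{5}$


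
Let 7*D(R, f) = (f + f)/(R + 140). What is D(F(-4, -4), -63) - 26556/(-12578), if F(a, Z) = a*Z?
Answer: 326361/163514 ≈ 1.9959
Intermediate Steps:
F(a, Z) = Z*a
D(R, f) = 2*f/(7*(140 + R)) (D(R, f) = ((f + f)/(R + 140))/7 = ((2*f)/(140 + R))/7 = (2*f/(140 + R))/7 = 2*f/(7*(140 + R)))
D(F(-4, -4), -63) - 26556/(-12578) = (2/7)*(-63)/(140 - 4*(-4)) - 26556/(-12578) = (2/7)*(-63)/(140 + 16) - 26556*(-1)/12578 = (2/7)*(-63)/156 - 1*(-13278/6289) = (2/7)*(-63)*(1/156) + 13278/6289 = -3/26 + 13278/6289 = 326361/163514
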